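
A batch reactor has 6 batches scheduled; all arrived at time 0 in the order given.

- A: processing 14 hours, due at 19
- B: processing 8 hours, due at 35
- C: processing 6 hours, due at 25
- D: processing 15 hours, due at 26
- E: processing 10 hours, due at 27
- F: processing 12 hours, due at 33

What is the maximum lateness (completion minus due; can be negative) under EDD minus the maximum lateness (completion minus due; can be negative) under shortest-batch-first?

EDD (increasing due date): A C D E F B.
A: 0→14, due 19, lateness -5
C: 14→20, due 25, lateness -5
D: 20→35, due 26, lateness 9
E: 35→45, due 27, lateness 18
F: 45→57, due 33, lateness 24
B: 57→65, due 35, lateness 30
Maximum = 30.
SPT (increasing processing time): C B E F A D.
C: 0→6, due 25, lateness -19
B: 6→14, due 35, lateness -21
E: 14→24, due 27, lateness -3
F: 24→36, due 33, lateness 3
A: 36→50, due 19, lateness 31
D: 50→65, due 26, lateness 39
Maximum = 39.
Difference = 30 − 39 = -9.

-9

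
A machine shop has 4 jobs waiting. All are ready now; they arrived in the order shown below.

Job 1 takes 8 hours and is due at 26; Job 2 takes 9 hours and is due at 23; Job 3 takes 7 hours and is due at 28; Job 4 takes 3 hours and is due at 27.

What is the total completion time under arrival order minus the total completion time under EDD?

3

FIFO (arrival order): Job 1 Job 2 Job 3 Job 4.
Job 1: 0→8
Job 2: 8→17
Job 3: 17→24
Job 4: 24→27
Sum = 8+17+24+27 = 76.
EDD (increasing due date): Job 2 Job 1 Job 4 Job 3.
Job 2: 0→9
Job 1: 9→17
Job 4: 17→20
Job 3: 20→27
Sum = 9+17+20+27 = 73.
Difference = 76 − 73 = 3.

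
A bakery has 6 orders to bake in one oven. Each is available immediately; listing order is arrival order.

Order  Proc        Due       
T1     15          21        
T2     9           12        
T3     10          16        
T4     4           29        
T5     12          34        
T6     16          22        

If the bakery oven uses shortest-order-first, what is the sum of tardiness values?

SPT (increasing processing time): T4 T2 T3 T5 T1 T6.
T4: 0→4, due 29, tardiness 0
T2: 4→13, due 12, tardiness 1
T3: 13→23, due 16, tardiness 7
T5: 23→35, due 34, tardiness 1
T1: 35→50, due 21, tardiness 29
T6: 50→66, due 22, tardiness 44
Sum = 0+1+7+1+29+44 = 82.

82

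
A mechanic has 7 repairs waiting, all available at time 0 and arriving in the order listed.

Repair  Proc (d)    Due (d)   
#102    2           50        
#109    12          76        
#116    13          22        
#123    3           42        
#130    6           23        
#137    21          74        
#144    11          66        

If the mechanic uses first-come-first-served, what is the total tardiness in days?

FIFO (arrival order): #102 #109 #116 #123 #130 #137 #144.
#102: 0→2, due 50, tardiness 0
#109: 2→14, due 76, tardiness 0
#116: 14→27, due 22, tardiness 5
#123: 27→30, due 42, tardiness 0
#130: 30→36, due 23, tardiness 13
#137: 36→57, due 74, tardiness 0
#144: 57→68, due 66, tardiness 2
Sum = 0+0+5+0+13+0+2 = 20.

20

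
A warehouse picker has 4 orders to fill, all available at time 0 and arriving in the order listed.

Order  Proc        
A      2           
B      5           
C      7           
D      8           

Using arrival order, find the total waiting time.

FIFO (arrival order): A B C D.
A: waits 0, runs 0→2
B: waits 2, runs 2→7
C: waits 7, runs 7→14
D: waits 14, runs 14→22
Sum = 0+2+7+14 = 23.

23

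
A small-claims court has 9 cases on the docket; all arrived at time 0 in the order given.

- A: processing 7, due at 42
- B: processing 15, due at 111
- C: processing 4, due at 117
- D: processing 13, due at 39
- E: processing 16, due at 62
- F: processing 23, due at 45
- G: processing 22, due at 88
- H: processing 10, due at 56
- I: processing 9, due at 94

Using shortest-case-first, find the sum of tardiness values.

98

SPT (increasing processing time): C A I H D B E G F.
C: 0→4, due 117, tardiness 0
A: 4→11, due 42, tardiness 0
I: 11→20, due 94, tardiness 0
H: 20→30, due 56, tardiness 0
D: 30→43, due 39, tardiness 4
B: 43→58, due 111, tardiness 0
E: 58→74, due 62, tardiness 12
G: 74→96, due 88, tardiness 8
F: 96→119, due 45, tardiness 74
Sum = 0+0+0+0+4+0+12+8+74 = 98.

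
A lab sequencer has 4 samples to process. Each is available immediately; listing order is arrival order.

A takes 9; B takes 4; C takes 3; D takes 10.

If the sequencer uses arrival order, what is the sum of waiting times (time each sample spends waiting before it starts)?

FIFO (arrival order): A B C D.
A: waits 0, runs 0→9
B: waits 9, runs 9→13
C: waits 13, runs 13→16
D: waits 16, runs 16→26
Sum = 0+9+13+16 = 38.

38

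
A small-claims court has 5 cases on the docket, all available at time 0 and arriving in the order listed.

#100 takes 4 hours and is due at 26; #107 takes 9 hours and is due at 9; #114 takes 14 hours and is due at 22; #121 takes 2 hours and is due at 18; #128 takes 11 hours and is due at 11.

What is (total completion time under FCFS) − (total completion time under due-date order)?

-14

FIFO (arrival order): #100 #107 #114 #121 #128.
#100: 0→4
#107: 4→13
#114: 13→27
#121: 27→29
#128: 29→40
Sum = 4+13+27+29+40 = 113.
EDD (increasing due date): #107 #128 #121 #114 #100.
#107: 0→9
#128: 9→20
#121: 20→22
#114: 22→36
#100: 36→40
Sum = 9+20+22+36+40 = 127.
Difference = 113 − 127 = -14.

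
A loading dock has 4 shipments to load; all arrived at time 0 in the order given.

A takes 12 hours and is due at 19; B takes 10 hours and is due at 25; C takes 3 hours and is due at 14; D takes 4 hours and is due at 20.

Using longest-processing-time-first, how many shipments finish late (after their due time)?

LPT (decreasing processing time): A B D C.
A: 0→12, due 19, tardiness 0
B: 12→22, due 25, tardiness 0
D: 22→26, due 20, tardiness 6
C: 26→29, due 14, tardiness 15
Late shipments: 2.

2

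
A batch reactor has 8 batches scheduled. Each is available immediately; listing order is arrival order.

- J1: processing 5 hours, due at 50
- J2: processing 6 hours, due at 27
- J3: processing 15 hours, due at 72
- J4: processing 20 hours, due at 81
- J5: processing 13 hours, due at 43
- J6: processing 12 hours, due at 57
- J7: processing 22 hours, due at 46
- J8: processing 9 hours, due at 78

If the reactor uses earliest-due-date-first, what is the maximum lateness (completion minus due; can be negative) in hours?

EDD (increasing due date): J2 J5 J7 J1 J6 J3 J8 J4.
J2: 0→6, due 27, lateness -21
J5: 6→19, due 43, lateness -24
J7: 19→41, due 46, lateness -5
J1: 41→46, due 50, lateness -4
J6: 46→58, due 57, lateness 1
J3: 58→73, due 72, lateness 1
J8: 73→82, due 78, lateness 4
J4: 82→102, due 81, lateness 21
Maximum = 21.

21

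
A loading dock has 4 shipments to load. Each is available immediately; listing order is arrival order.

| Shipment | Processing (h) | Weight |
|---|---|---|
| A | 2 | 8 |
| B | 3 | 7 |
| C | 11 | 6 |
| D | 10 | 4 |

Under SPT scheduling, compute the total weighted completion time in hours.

SPT (increasing processing time): A B D C.
A: finishes 2, weight 8, w·C = 16
B: finishes 5, weight 7, w·C = 35
D: finishes 15, weight 4, w·C = 60
C: finishes 26, weight 6, w·C = 156
Sum = 16+35+60+156 = 267.

267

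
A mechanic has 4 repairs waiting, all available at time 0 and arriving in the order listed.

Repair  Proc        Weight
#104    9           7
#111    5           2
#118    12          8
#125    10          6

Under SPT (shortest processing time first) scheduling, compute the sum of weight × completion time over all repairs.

540

SPT (increasing processing time): #111 #104 #125 #118.
#111: finishes 5, weight 2, w·C = 10
#104: finishes 14, weight 7, w·C = 98
#125: finishes 24, weight 6, w·C = 144
#118: finishes 36, weight 8, w·C = 288
Sum = 10+98+144+288 = 540.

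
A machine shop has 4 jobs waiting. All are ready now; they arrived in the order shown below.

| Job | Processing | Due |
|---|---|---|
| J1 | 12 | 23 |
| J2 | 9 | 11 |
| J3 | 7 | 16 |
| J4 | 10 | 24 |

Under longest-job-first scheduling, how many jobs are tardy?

2

LPT (decreasing processing time): J1 J4 J2 J3.
J1: 0→12, due 23, tardiness 0
J4: 12→22, due 24, tardiness 0
J2: 22→31, due 11, tardiness 20
J3: 31→38, due 16, tardiness 22
Late jobs: 2.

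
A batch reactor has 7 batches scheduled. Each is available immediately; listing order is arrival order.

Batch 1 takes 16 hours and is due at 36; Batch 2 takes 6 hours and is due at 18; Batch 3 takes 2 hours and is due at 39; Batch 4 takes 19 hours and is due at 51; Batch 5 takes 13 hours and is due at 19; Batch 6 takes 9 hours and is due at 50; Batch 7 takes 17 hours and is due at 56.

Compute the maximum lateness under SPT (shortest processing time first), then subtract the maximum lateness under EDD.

5

SPT (increasing processing time): Batch 3 Batch 2 Batch 6 Batch 5 Batch 1 Batch 7 Batch 4.
Batch 3: 0→2, due 39, lateness -37
Batch 2: 2→8, due 18, lateness -10
Batch 6: 8→17, due 50, lateness -33
Batch 5: 17→30, due 19, lateness 11
Batch 1: 30→46, due 36, lateness 10
Batch 7: 46→63, due 56, lateness 7
Batch 4: 63→82, due 51, lateness 31
Maximum = 31.
EDD (increasing due date): Batch 2 Batch 5 Batch 1 Batch 3 Batch 6 Batch 4 Batch 7.
Batch 2: 0→6, due 18, lateness -12
Batch 5: 6→19, due 19, lateness 0
Batch 1: 19→35, due 36, lateness -1
Batch 3: 35→37, due 39, lateness -2
Batch 6: 37→46, due 50, lateness -4
Batch 4: 46→65, due 51, lateness 14
Batch 7: 65→82, due 56, lateness 26
Maximum = 26.
Difference = 31 − 26 = 5.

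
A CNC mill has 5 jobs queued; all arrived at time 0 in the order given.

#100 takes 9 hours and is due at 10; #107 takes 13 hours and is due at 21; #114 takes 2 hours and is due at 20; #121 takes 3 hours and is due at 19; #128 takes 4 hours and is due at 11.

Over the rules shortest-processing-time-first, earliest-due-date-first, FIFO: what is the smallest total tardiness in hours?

SPT (increasing processing time): #114 #121 #128 #100 #107.
#114: 0→2, due 20, tardiness 0
#121: 2→5, due 19, tardiness 0
#128: 5→9, due 11, tardiness 0
#100: 9→18, due 10, tardiness 8
#107: 18→31, due 21, tardiness 10
Sum = 0+0+0+8+10 = 18.
EDD (increasing due date): #100 #128 #121 #114 #107.
#100: 0→9, due 10, tardiness 0
#128: 9→13, due 11, tardiness 2
#121: 13→16, due 19, tardiness 0
#114: 16→18, due 20, tardiness 0
#107: 18→31, due 21, tardiness 10
Sum = 0+2+0+0+10 = 12.
FIFO (arrival order): #100 #107 #114 #121 #128.
#100: 0→9, due 10, tardiness 0
#107: 9→22, due 21, tardiness 1
#114: 22→24, due 20, tardiness 4
#121: 24→27, due 19, tardiness 8
#128: 27→31, due 11, tardiness 20
Sum = 0+1+4+8+20 = 33.
SPT 18, EDD 12, FIFO 33 → minimum 12.

12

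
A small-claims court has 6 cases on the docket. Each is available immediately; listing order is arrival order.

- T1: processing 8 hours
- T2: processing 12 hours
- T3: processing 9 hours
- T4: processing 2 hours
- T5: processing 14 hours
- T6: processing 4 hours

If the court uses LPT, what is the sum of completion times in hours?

LPT (decreasing processing time): T5 T2 T3 T1 T6 T4.
T5: 0→14
T2: 14→26
T3: 26→35
T1: 35→43
T6: 43→47
T4: 47→49
Sum = 14+26+35+43+47+49 = 214.

214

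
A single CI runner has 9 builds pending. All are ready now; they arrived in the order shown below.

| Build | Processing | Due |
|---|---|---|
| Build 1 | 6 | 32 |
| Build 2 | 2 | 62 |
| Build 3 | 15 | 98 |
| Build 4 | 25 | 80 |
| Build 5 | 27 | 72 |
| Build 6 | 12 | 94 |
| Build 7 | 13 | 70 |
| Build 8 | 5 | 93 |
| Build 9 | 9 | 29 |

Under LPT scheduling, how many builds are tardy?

5

LPT (decreasing processing time): Build 5 Build 4 Build 3 Build 7 Build 6 Build 9 Build 1 Build 8 Build 2.
Build 5: 0→27, due 72, tardiness 0
Build 4: 27→52, due 80, tardiness 0
Build 3: 52→67, due 98, tardiness 0
Build 7: 67→80, due 70, tardiness 10
Build 6: 80→92, due 94, tardiness 0
Build 9: 92→101, due 29, tardiness 72
Build 1: 101→107, due 32, tardiness 75
Build 8: 107→112, due 93, tardiness 19
Build 2: 112→114, due 62, tardiness 52
Late builds: 5.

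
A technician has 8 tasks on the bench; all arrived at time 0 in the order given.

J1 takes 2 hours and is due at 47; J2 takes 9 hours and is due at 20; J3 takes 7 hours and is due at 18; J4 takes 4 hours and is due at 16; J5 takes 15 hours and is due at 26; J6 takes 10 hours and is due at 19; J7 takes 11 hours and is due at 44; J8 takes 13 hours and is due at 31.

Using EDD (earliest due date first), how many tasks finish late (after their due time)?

6

EDD (increasing due date): J4 J3 J6 J2 J5 J8 J7 J1.
J4: 0→4, due 16, tardiness 0
J3: 4→11, due 18, tardiness 0
J6: 11→21, due 19, tardiness 2
J2: 21→30, due 20, tardiness 10
J5: 30→45, due 26, tardiness 19
J8: 45→58, due 31, tardiness 27
J7: 58→69, due 44, tardiness 25
J1: 69→71, due 47, tardiness 24
Late tasks: 6.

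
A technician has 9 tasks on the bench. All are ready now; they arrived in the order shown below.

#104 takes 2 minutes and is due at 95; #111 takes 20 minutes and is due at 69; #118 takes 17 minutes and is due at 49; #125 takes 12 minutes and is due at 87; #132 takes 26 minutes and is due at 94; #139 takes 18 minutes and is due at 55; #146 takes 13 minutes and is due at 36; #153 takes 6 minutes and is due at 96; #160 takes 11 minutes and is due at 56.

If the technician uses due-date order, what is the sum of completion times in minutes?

EDD (increasing due date): #146 #118 #139 #160 #111 #125 #132 #104 #153.
#146: 0→13
#118: 13→30
#139: 30→48
#160: 48→59
#111: 59→79
#125: 79→91
#132: 91→117
#104: 117→119
#153: 119→125
Sum = 13+30+48+59+79+91+117+119+125 = 681.

681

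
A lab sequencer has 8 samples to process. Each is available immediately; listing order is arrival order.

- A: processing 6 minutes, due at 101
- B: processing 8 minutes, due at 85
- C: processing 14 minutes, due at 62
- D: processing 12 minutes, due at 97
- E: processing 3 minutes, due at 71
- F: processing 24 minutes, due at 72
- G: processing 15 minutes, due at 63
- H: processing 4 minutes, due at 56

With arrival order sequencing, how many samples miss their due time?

FIFO (arrival order): A B C D E F G H.
A: 0→6, due 101, tardiness 0
B: 6→14, due 85, tardiness 0
C: 14→28, due 62, tardiness 0
D: 28→40, due 97, tardiness 0
E: 40→43, due 71, tardiness 0
F: 43→67, due 72, tardiness 0
G: 67→82, due 63, tardiness 19
H: 82→86, due 56, tardiness 30
Late samples: 2.

2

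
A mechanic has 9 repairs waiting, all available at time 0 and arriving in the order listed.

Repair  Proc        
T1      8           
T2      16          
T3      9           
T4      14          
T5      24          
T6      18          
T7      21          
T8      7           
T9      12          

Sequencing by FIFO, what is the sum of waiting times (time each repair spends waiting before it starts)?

499

FIFO (arrival order): T1 T2 T3 T4 T5 T6 T7 T8 T9.
T1: waits 0, runs 0→8
T2: waits 8, runs 8→24
T3: waits 24, runs 24→33
T4: waits 33, runs 33→47
T5: waits 47, runs 47→71
T6: waits 71, runs 71→89
T7: waits 89, runs 89→110
T8: waits 110, runs 110→117
T9: waits 117, runs 117→129
Sum = 0+8+24+33+47+71+89+110+117 = 499.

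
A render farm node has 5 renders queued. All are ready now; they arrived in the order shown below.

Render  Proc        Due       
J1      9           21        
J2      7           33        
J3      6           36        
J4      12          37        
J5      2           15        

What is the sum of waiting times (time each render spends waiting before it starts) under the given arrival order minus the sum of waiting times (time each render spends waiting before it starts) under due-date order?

26

FIFO (arrival order): J1 J2 J3 J4 J5.
J1: waits 0, runs 0→9
J2: waits 9, runs 9→16
J3: waits 16, runs 16→22
J4: waits 22, runs 22→34
J5: waits 34, runs 34→36
Sum = 0+9+16+22+34 = 81.
EDD (increasing due date): J5 J1 J2 J3 J4.
J5: waits 0, runs 0→2
J1: waits 2, runs 2→11
J2: waits 11, runs 11→18
J3: waits 18, runs 18→24
J4: waits 24, runs 24→36
Sum = 0+2+11+18+24 = 55.
Difference = 81 − 55 = 26.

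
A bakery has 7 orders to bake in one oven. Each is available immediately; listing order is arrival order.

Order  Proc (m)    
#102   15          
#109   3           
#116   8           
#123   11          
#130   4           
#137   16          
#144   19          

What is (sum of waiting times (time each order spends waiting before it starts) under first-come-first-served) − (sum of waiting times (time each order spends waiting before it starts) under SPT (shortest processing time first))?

45

FIFO (arrival order): #102 #109 #116 #123 #130 #137 #144.
#102: waits 0, runs 0→15
#109: waits 15, runs 15→18
#116: waits 18, runs 18→26
#123: waits 26, runs 26→37
#130: waits 37, runs 37→41
#137: waits 41, runs 41→57
#144: waits 57, runs 57→76
Sum = 0+15+18+26+37+41+57 = 194.
SPT (increasing processing time): #109 #130 #116 #123 #102 #137 #144.
#109: waits 0, runs 0→3
#130: waits 3, runs 3→7
#116: waits 7, runs 7→15
#123: waits 15, runs 15→26
#102: waits 26, runs 26→41
#137: waits 41, runs 41→57
#144: waits 57, runs 57→76
Sum = 0+3+7+15+26+41+57 = 149.
Difference = 194 − 149 = 45.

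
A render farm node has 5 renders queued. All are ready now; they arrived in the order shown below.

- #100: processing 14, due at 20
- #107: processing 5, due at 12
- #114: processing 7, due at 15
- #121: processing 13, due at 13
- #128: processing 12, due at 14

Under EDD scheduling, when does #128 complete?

EDD (increasing due date): #107 #121 #128 #114 #100.
#107: 0→5
#121: 5→18
#128: 18→30

30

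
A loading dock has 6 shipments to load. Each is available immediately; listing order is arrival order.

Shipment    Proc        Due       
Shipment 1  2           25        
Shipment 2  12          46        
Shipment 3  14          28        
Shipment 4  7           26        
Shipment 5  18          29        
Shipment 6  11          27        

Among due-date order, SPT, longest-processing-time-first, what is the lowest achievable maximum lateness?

23

EDD (increasing due date): Shipment 1 Shipment 4 Shipment 6 Shipment 3 Shipment 5 Shipment 2.
Shipment 1: 0→2, due 25, lateness -23
Shipment 4: 2→9, due 26, lateness -17
Shipment 6: 9→20, due 27, lateness -7
Shipment 3: 20→34, due 28, lateness 6
Shipment 5: 34→52, due 29, lateness 23
Shipment 2: 52→64, due 46, lateness 18
Maximum = 23.
SPT (increasing processing time): Shipment 1 Shipment 4 Shipment 6 Shipment 2 Shipment 3 Shipment 5.
Shipment 1: 0→2, due 25, lateness -23
Shipment 4: 2→9, due 26, lateness -17
Shipment 6: 9→20, due 27, lateness -7
Shipment 2: 20→32, due 46, lateness -14
Shipment 3: 32→46, due 28, lateness 18
Shipment 5: 46→64, due 29, lateness 35
Maximum = 35.
LPT (decreasing processing time): Shipment 5 Shipment 3 Shipment 2 Shipment 6 Shipment 4 Shipment 1.
Shipment 5: 0→18, due 29, lateness -11
Shipment 3: 18→32, due 28, lateness 4
Shipment 2: 32→44, due 46, lateness -2
Shipment 6: 44→55, due 27, lateness 28
Shipment 4: 55→62, due 26, lateness 36
Shipment 1: 62→64, due 25, lateness 39
Maximum = 39.
EDD 23, SPT 35, LPT 39 → minimum 23.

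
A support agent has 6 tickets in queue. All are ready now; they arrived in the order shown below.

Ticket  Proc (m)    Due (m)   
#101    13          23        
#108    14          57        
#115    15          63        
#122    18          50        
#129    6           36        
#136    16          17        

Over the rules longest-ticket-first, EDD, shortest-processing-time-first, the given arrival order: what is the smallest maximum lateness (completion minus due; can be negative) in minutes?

LPT (decreasing processing time): #122 #136 #115 #108 #101 #129.
#122: 0→18, due 50, lateness -32
#136: 18→34, due 17, lateness 17
#115: 34→49, due 63, lateness -14
#108: 49→63, due 57, lateness 6
#101: 63→76, due 23, lateness 53
#129: 76→82, due 36, lateness 46
Maximum = 53.
EDD (increasing due date): #136 #101 #129 #122 #108 #115.
#136: 0→16, due 17, lateness -1
#101: 16→29, due 23, lateness 6
#129: 29→35, due 36, lateness -1
#122: 35→53, due 50, lateness 3
#108: 53→67, due 57, lateness 10
#115: 67→82, due 63, lateness 19
Maximum = 19.
SPT (increasing processing time): #129 #101 #108 #115 #136 #122.
#129: 0→6, due 36, lateness -30
#101: 6→19, due 23, lateness -4
#108: 19→33, due 57, lateness -24
#115: 33→48, due 63, lateness -15
#136: 48→64, due 17, lateness 47
#122: 64→82, due 50, lateness 32
Maximum = 47.
FIFO (arrival order): #101 #108 #115 #122 #129 #136.
#101: 0→13, due 23, lateness -10
#108: 13→27, due 57, lateness -30
#115: 27→42, due 63, lateness -21
#122: 42→60, due 50, lateness 10
#129: 60→66, due 36, lateness 30
#136: 66→82, due 17, lateness 65
Maximum = 65.
LPT 53, EDD 19, SPT 47, FIFO 65 → minimum 19.

19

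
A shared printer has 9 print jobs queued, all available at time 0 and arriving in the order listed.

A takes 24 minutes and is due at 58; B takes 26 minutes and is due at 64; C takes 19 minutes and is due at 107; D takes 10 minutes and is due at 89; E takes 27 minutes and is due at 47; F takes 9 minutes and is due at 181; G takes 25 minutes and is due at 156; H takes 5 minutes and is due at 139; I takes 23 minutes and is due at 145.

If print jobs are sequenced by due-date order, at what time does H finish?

EDD (increasing due date): E A B D C H I G F.
E: 0→27
A: 27→51
B: 51→77
D: 77→87
C: 87→106
H: 106→111

111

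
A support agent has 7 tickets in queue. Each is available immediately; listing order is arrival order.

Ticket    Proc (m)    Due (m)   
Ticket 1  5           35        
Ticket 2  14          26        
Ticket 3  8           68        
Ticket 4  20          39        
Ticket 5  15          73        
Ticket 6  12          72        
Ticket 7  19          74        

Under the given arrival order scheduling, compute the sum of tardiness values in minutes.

29

FIFO (arrival order): Ticket 1 Ticket 2 Ticket 3 Ticket 4 Ticket 5 Ticket 6 Ticket 7.
Ticket 1: 0→5, due 35, tardiness 0
Ticket 2: 5→19, due 26, tardiness 0
Ticket 3: 19→27, due 68, tardiness 0
Ticket 4: 27→47, due 39, tardiness 8
Ticket 5: 47→62, due 73, tardiness 0
Ticket 6: 62→74, due 72, tardiness 2
Ticket 7: 74→93, due 74, tardiness 19
Sum = 0+0+0+8+0+2+19 = 29.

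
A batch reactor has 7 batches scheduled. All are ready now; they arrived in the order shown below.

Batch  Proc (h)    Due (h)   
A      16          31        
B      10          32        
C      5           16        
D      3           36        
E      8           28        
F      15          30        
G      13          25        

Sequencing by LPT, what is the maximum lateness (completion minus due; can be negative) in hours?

51

LPT (decreasing processing time): A F G B E C D.
A: 0→16, due 31, lateness -15
F: 16→31, due 30, lateness 1
G: 31→44, due 25, lateness 19
B: 44→54, due 32, lateness 22
E: 54→62, due 28, lateness 34
C: 62→67, due 16, lateness 51
D: 67→70, due 36, lateness 34
Maximum = 51.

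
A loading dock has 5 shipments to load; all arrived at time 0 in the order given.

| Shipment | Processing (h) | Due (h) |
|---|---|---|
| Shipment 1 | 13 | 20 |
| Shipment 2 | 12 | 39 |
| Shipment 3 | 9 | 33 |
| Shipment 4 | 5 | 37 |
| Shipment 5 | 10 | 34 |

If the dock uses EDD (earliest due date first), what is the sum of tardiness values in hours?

10

EDD (increasing due date): Shipment 1 Shipment 3 Shipment 5 Shipment 4 Shipment 2.
Shipment 1: 0→13, due 20, tardiness 0
Shipment 3: 13→22, due 33, tardiness 0
Shipment 5: 22→32, due 34, tardiness 0
Shipment 4: 32→37, due 37, tardiness 0
Shipment 2: 37→49, due 39, tardiness 10
Sum = 0+0+0+0+10 = 10.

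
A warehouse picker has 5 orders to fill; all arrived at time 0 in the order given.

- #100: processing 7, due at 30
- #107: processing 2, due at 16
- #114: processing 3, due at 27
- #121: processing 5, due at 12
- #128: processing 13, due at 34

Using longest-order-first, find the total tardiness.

LPT (decreasing processing time): #128 #100 #121 #114 #107.
#128: 0→13, due 34, tardiness 0
#100: 13→20, due 30, tardiness 0
#121: 20→25, due 12, tardiness 13
#114: 25→28, due 27, tardiness 1
#107: 28→30, due 16, tardiness 14
Sum = 0+0+13+1+14 = 28.

28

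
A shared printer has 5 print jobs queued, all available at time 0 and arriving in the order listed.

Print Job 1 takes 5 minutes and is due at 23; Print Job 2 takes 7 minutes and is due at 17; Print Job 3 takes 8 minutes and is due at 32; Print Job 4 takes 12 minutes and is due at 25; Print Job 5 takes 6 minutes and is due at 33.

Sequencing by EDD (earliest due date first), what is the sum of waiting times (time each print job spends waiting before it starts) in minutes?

EDD (increasing due date): Print Job 2 Print Job 1 Print Job 4 Print Job 3 Print Job 5.
Print Job 2: waits 0, runs 0→7
Print Job 1: waits 7, runs 7→12
Print Job 4: waits 12, runs 12→24
Print Job 3: waits 24, runs 24→32
Print Job 5: waits 32, runs 32→38
Sum = 0+7+12+24+32 = 75.

75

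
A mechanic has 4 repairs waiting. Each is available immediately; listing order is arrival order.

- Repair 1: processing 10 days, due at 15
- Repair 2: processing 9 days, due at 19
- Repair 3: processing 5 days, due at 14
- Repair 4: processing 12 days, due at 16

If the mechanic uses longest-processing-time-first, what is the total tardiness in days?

41

LPT (decreasing processing time): Repair 4 Repair 1 Repair 2 Repair 3.
Repair 4: 0→12, due 16, tardiness 0
Repair 1: 12→22, due 15, tardiness 7
Repair 2: 22→31, due 19, tardiness 12
Repair 3: 31→36, due 14, tardiness 22
Sum = 0+7+12+22 = 41.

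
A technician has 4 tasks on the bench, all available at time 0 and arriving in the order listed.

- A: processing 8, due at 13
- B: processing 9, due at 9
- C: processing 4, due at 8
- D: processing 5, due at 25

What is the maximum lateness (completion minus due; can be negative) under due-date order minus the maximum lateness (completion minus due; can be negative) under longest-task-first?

EDD (increasing due date): C B A D.
C: 0→4, due 8, lateness -4
B: 4→13, due 9, lateness 4
A: 13→21, due 13, lateness 8
D: 21→26, due 25, lateness 1
Maximum = 8.
LPT (decreasing processing time): B A D C.
B: 0→9, due 9, lateness 0
A: 9→17, due 13, lateness 4
D: 17→22, due 25, lateness -3
C: 22→26, due 8, lateness 18
Maximum = 18.
Difference = 8 − 18 = -10.

-10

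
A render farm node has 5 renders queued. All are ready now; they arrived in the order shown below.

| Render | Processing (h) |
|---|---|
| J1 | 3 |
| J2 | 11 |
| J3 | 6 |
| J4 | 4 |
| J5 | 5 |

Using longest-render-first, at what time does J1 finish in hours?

29

LPT (decreasing processing time): J2 J3 J5 J4 J1.
J2: 0→11
J3: 11→17
J5: 17→22
J4: 22→26
J1: 26→29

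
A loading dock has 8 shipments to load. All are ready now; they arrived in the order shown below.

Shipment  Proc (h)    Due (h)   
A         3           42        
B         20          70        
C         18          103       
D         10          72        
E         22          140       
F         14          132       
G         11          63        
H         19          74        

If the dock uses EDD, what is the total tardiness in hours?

EDD (increasing due date): A G B D H C F E.
A: 0→3, due 42, tardiness 0
G: 3→14, due 63, tardiness 0
B: 14→34, due 70, tardiness 0
D: 34→44, due 72, tardiness 0
H: 44→63, due 74, tardiness 0
C: 63→81, due 103, tardiness 0
F: 81→95, due 132, tardiness 0
E: 95→117, due 140, tardiness 0
Sum = 0+0+0+0+0+0+0+0 = 0.

0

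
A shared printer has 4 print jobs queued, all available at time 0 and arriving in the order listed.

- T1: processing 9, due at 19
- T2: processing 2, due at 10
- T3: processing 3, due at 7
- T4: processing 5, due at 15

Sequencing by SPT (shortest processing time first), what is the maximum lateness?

0

SPT (increasing processing time): T2 T3 T4 T1.
T2: 0→2, due 10, lateness -8
T3: 2→5, due 7, lateness -2
T4: 5→10, due 15, lateness -5
T1: 10→19, due 19, lateness 0
Maximum = 0.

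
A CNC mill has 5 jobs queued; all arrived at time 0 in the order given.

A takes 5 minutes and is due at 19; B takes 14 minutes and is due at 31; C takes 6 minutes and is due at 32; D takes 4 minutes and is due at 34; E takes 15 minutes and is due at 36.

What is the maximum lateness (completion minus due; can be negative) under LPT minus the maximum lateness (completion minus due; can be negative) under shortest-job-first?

LPT (decreasing processing time): E B C A D.
E: 0→15, due 36, lateness -21
B: 15→29, due 31, lateness -2
C: 29→35, due 32, lateness 3
A: 35→40, due 19, lateness 21
D: 40→44, due 34, lateness 10
Maximum = 21.
SPT (increasing processing time): D A C B E.
D: 0→4, due 34, lateness -30
A: 4→9, due 19, lateness -10
C: 9→15, due 32, lateness -17
B: 15→29, due 31, lateness -2
E: 29→44, due 36, lateness 8
Maximum = 8.
Difference = 21 − 8 = 13.

13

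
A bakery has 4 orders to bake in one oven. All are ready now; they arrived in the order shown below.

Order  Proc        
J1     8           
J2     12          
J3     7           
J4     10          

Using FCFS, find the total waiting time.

55

FIFO (arrival order): J1 J2 J3 J4.
J1: waits 0, runs 0→8
J2: waits 8, runs 8→20
J3: waits 20, runs 20→27
J4: waits 27, runs 27→37
Sum = 0+8+20+27 = 55.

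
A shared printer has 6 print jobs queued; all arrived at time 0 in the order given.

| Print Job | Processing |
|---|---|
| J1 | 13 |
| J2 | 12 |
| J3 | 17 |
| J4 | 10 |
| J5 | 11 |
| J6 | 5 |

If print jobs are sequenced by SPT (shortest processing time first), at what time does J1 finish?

51

SPT (increasing processing time): J6 J4 J5 J2 J1 J3.
J6: 0→5
J4: 5→15
J5: 15→26
J2: 26→38
J1: 38→51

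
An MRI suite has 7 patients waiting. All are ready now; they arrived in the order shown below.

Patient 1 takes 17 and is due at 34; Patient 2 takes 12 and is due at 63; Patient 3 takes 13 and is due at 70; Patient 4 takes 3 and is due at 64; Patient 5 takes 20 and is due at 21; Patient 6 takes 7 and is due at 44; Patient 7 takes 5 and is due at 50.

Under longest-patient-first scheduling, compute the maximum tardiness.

LPT (decreasing processing time): Patient 5 Patient 1 Patient 3 Patient 2 Patient 6 Patient 7 Patient 4.
Patient 5: 0→20, due 21, tardiness 0
Patient 1: 20→37, due 34, tardiness 3
Patient 3: 37→50, due 70, tardiness 0
Patient 2: 50→62, due 63, tardiness 0
Patient 6: 62→69, due 44, tardiness 25
Patient 7: 69→74, due 50, tardiness 24
Patient 4: 74→77, due 64, tardiness 13
Maximum = 25.

25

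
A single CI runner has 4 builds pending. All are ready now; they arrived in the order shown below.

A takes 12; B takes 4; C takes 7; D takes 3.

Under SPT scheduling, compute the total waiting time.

SPT (increasing processing time): D B C A.
D: waits 0, runs 0→3
B: waits 3, runs 3→7
C: waits 7, runs 7→14
A: waits 14, runs 14→26
Sum = 0+3+7+14 = 24.

24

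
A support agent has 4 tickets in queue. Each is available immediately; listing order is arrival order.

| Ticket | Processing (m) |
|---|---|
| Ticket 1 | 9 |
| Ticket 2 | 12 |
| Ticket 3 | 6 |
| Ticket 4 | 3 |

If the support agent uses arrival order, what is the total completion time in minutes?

87

FIFO (arrival order): Ticket 1 Ticket 2 Ticket 3 Ticket 4.
Ticket 1: 0→9
Ticket 2: 9→21
Ticket 3: 21→27
Ticket 4: 27→30
Sum = 9+21+27+30 = 87.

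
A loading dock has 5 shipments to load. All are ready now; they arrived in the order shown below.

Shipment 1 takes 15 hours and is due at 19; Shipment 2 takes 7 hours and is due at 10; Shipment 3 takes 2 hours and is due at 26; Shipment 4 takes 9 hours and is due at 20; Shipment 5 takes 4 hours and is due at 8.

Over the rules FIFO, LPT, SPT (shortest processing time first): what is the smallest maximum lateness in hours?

FIFO (arrival order): Shipment 1 Shipment 2 Shipment 3 Shipment 4 Shipment 5.
Shipment 1: 0→15, due 19, lateness -4
Shipment 2: 15→22, due 10, lateness 12
Shipment 3: 22→24, due 26, lateness -2
Shipment 4: 24→33, due 20, lateness 13
Shipment 5: 33→37, due 8, lateness 29
Maximum = 29.
LPT (decreasing processing time): Shipment 1 Shipment 4 Shipment 2 Shipment 5 Shipment 3.
Shipment 1: 0→15, due 19, lateness -4
Shipment 4: 15→24, due 20, lateness 4
Shipment 2: 24→31, due 10, lateness 21
Shipment 5: 31→35, due 8, lateness 27
Shipment 3: 35→37, due 26, lateness 11
Maximum = 27.
SPT (increasing processing time): Shipment 3 Shipment 5 Shipment 2 Shipment 4 Shipment 1.
Shipment 3: 0→2, due 26, lateness -24
Shipment 5: 2→6, due 8, lateness -2
Shipment 2: 6→13, due 10, lateness 3
Shipment 4: 13→22, due 20, lateness 2
Shipment 1: 22→37, due 19, lateness 18
Maximum = 18.
FIFO 29, LPT 27, SPT 18 → minimum 18.

18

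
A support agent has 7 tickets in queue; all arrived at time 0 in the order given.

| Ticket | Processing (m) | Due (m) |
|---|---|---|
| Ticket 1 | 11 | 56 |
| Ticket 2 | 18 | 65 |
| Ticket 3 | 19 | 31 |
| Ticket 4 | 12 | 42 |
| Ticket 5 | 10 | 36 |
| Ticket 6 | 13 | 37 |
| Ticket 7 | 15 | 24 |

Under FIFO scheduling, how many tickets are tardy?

FIFO (arrival order): Ticket 1 Ticket 2 Ticket 3 Ticket 4 Ticket 5 Ticket 6 Ticket 7.
Ticket 1: 0→11, due 56, tardiness 0
Ticket 2: 11→29, due 65, tardiness 0
Ticket 3: 29→48, due 31, tardiness 17
Ticket 4: 48→60, due 42, tardiness 18
Ticket 5: 60→70, due 36, tardiness 34
Ticket 6: 70→83, due 37, tardiness 46
Ticket 7: 83→98, due 24, tardiness 74
Late tickets: 5.

5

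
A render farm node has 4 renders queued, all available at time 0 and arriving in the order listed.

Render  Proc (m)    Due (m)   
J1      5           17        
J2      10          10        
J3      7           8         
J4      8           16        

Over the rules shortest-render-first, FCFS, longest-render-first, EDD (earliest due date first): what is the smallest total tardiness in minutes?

SPT (increasing processing time): J1 J3 J4 J2.
J1: 0→5, due 17, tardiness 0
J3: 5→12, due 8, tardiness 4
J4: 12→20, due 16, tardiness 4
J2: 20→30, due 10, tardiness 20
Sum = 0+4+4+20 = 28.
FIFO (arrival order): J1 J2 J3 J4.
J1: 0→5, due 17, tardiness 0
J2: 5→15, due 10, tardiness 5
J3: 15→22, due 8, tardiness 14
J4: 22→30, due 16, tardiness 14
Sum = 0+5+14+14 = 33.
LPT (decreasing processing time): J2 J4 J3 J1.
J2: 0→10, due 10, tardiness 0
J4: 10→18, due 16, tardiness 2
J3: 18→25, due 8, tardiness 17
J1: 25→30, due 17, tardiness 13
Sum = 0+2+17+13 = 32.
EDD (increasing due date): J3 J2 J4 J1.
J3: 0→7, due 8, tardiness 0
J2: 7→17, due 10, tardiness 7
J4: 17→25, due 16, tardiness 9
J1: 25→30, due 17, tardiness 13
Sum = 0+7+9+13 = 29.
SPT 28, FIFO 33, LPT 32, EDD 29 → minimum 28.

28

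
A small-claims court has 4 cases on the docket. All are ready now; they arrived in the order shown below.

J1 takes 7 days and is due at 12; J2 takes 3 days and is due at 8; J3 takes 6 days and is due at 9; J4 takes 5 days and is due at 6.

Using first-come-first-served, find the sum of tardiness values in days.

FIFO (arrival order): J1 J2 J3 J4.
J1: 0→7, due 12, tardiness 0
J2: 7→10, due 8, tardiness 2
J3: 10→16, due 9, tardiness 7
J4: 16→21, due 6, tardiness 15
Sum = 0+2+7+15 = 24.

24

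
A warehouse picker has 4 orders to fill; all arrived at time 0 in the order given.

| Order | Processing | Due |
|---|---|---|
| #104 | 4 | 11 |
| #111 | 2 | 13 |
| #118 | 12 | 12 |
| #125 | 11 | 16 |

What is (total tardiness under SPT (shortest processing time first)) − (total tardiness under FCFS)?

SPT (increasing processing time): #111 #104 #125 #118.
#111: 0→2, due 13, tardiness 0
#104: 2→6, due 11, tardiness 0
#125: 6→17, due 16, tardiness 1
#118: 17→29, due 12, tardiness 17
Sum = 0+0+1+17 = 18.
FIFO (arrival order): #104 #111 #118 #125.
#104: 0→4, due 11, tardiness 0
#111: 4→6, due 13, tardiness 0
#118: 6→18, due 12, tardiness 6
#125: 18→29, due 16, tardiness 13
Sum = 0+0+6+13 = 19.
Difference = 18 − 19 = -1.

-1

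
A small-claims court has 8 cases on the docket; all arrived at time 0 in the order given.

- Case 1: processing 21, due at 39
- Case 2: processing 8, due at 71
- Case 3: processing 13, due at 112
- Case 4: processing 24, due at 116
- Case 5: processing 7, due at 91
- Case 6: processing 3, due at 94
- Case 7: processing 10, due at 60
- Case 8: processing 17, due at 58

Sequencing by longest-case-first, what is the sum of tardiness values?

75

LPT (decreasing processing time): Case 4 Case 1 Case 8 Case 3 Case 7 Case 2 Case 5 Case 6.
Case 4: 0→24, due 116, tardiness 0
Case 1: 24→45, due 39, tardiness 6
Case 8: 45→62, due 58, tardiness 4
Case 3: 62→75, due 112, tardiness 0
Case 7: 75→85, due 60, tardiness 25
Case 2: 85→93, due 71, tardiness 22
Case 5: 93→100, due 91, tardiness 9
Case 6: 100→103, due 94, tardiness 9
Sum = 0+6+4+0+25+22+9+9 = 75.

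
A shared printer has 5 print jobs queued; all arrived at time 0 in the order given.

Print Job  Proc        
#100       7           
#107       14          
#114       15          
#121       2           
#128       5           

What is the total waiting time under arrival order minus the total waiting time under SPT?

51

FIFO (arrival order): #100 #107 #114 #121 #128.
#100: waits 0, runs 0→7
#107: waits 7, runs 7→21
#114: waits 21, runs 21→36
#121: waits 36, runs 36→38
#128: waits 38, runs 38→43
Sum = 0+7+21+36+38 = 102.
SPT (increasing processing time): #121 #128 #100 #107 #114.
#121: waits 0, runs 0→2
#128: waits 2, runs 2→7
#100: waits 7, runs 7→14
#107: waits 14, runs 14→28
#114: waits 28, runs 28→43
Sum = 0+2+7+14+28 = 51.
Difference = 102 − 51 = 51.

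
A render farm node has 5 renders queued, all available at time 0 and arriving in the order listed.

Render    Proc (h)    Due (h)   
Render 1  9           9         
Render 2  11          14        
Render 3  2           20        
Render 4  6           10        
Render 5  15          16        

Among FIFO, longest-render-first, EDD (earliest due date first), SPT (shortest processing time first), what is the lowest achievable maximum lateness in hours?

25

FIFO (arrival order): Render 1 Render 2 Render 3 Render 4 Render 5.
Render 1: 0→9, due 9, lateness 0
Render 2: 9→20, due 14, lateness 6
Render 3: 20→22, due 20, lateness 2
Render 4: 22→28, due 10, lateness 18
Render 5: 28→43, due 16, lateness 27
Maximum = 27.
LPT (decreasing processing time): Render 5 Render 2 Render 1 Render 4 Render 3.
Render 5: 0→15, due 16, lateness -1
Render 2: 15→26, due 14, lateness 12
Render 1: 26→35, due 9, lateness 26
Render 4: 35→41, due 10, lateness 31
Render 3: 41→43, due 20, lateness 23
Maximum = 31.
EDD (increasing due date): Render 1 Render 4 Render 2 Render 5 Render 3.
Render 1: 0→9, due 9, lateness 0
Render 4: 9→15, due 10, lateness 5
Render 2: 15→26, due 14, lateness 12
Render 5: 26→41, due 16, lateness 25
Render 3: 41→43, due 20, lateness 23
Maximum = 25.
SPT (increasing processing time): Render 3 Render 4 Render 1 Render 2 Render 5.
Render 3: 0→2, due 20, lateness -18
Render 4: 2→8, due 10, lateness -2
Render 1: 8→17, due 9, lateness 8
Render 2: 17→28, due 14, lateness 14
Render 5: 28→43, due 16, lateness 27
Maximum = 27.
FIFO 27, LPT 31, EDD 25, SPT 27 → minimum 25.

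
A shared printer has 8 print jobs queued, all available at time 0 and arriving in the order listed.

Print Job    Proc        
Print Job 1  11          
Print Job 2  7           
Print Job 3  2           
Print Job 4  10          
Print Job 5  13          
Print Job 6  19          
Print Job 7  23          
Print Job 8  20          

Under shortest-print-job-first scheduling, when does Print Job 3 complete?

SPT (increasing processing time): Print Job 3 Print Job 2 Print Job 4 Print Job 1 Print Job 5 Print Job 6 Print Job 8 Print Job 7.
Print Job 3: 0→2

2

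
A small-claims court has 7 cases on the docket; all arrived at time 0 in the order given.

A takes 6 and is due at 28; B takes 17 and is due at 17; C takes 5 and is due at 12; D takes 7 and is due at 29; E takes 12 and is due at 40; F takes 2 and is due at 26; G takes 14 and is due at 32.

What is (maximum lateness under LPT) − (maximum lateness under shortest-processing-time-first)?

3

LPT (decreasing processing time): B G E D A C F.
B: 0→17, due 17, lateness 0
G: 17→31, due 32, lateness -1
E: 31→43, due 40, lateness 3
D: 43→50, due 29, lateness 21
A: 50→56, due 28, lateness 28
C: 56→61, due 12, lateness 49
F: 61→63, due 26, lateness 37
Maximum = 49.
SPT (increasing processing time): F C A D E G B.
F: 0→2, due 26, lateness -24
C: 2→7, due 12, lateness -5
A: 7→13, due 28, lateness -15
D: 13→20, due 29, lateness -9
E: 20→32, due 40, lateness -8
G: 32→46, due 32, lateness 14
B: 46→63, due 17, lateness 46
Maximum = 46.
Difference = 49 − 46 = 3.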